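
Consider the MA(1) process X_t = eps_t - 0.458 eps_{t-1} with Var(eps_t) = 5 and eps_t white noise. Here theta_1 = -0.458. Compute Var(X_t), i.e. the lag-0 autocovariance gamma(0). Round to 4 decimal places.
\gamma(0) = 6.0488

For an MA(q) process X_t = eps_t + sum_i theta_i eps_{t-i} with
Var(eps_t) = sigma^2, the variance is
  gamma(0) = sigma^2 * (1 + sum_i theta_i^2).
  sum_i theta_i^2 = (-0.458)^2 = 0.209764.
  gamma(0) = 5 * (1 + 0.209764) = 5 * 1.209764 = 6.04882, which rounds to 6.0488.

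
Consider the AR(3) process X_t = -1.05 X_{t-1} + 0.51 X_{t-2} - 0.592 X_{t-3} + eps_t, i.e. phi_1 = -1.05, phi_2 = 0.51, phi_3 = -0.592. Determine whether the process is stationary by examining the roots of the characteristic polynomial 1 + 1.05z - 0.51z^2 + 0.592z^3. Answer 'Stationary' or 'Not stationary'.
\text{Not stationary}

The AR(p) characteristic polynomial is P(z) = 1 + 1.05z - 0.51z^2 + 0.592z^3.
Stationarity requires all roots to lie outside the unit circle, i.e. |z| > 1 for every root.
Degree 3: look for a simple real root z0 first, then factor out (1 - z/z0) and solve the remaining quadratic.
Testing z0 = -0.625: P(-0.625) = 1 + (1.05)(-0.625) + (-0.51)(-0.625)^2 + (0.592)(-0.625)^3
  = 1 + (-0.65625) + (-0.199219) + (-0.144531) = 0.  So z_0 = -0.625 is a root, |z_0| = 0.625.
Divide out the factor (1 + 1.6 z) = (1 - z/z0) (since 1/z0 = -1.6):
  P(z) = (1 + 1.6 z)(1 + (-0.55) z + (0.37) z^2)
  [check: z-coef -0.55 - (-1.6) = 1.05; z^2-coef 0.37 - (-1.6)(-0.55) = -0.51; z^3-coef -(-1.6)(0.37) = 0.592.]
Remaining roots from the quadratic factor 1 + (-0.55) z + (0.37) z^2:
  Set 1 + (-0.55) z + (0.37) z^2 = 0, i.e. a z^2 + b z + c = 0 with a = 0.37, b = -0.55, c = 1.
  Discriminant D = b^2 - 4ac = (-0.55)^2 - 4*(0.37)*1 = 0.3025 - (1.48) = -1.1775.
  D < 0, so the roots are the complex-conjugate pair z = (-b +/- i sqrt(-D)) / (2a) = 0.7432 +/- 1.4664i.
  For a conjugate pair |z|^2 = z * conj(z) = (product of roots) = c/a = 1/(0.37) = 2.702703, so |z| = sqrt(2.702703) = 1.644 for both roots.
Moduli of all roots: 0.6250, 1.6440, 1.6440.
All moduli strictly greater than 1? No.
Verdict: Not stationary.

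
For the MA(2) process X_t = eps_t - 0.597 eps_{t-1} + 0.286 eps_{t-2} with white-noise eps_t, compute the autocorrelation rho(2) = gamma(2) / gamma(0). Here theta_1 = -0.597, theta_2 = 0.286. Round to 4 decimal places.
\rho(2) = 0.1989

For an MA(q) process with theta_0 = 1, the autocovariance is
  gamma(k) = sigma^2 * sum_{i=0..q-k} theta_i * theta_{i+k},
and rho(k) = gamma(k) / gamma(0). Sigma^2 cancels.
  numerator   = (1)*(0.286) = 0.286.
  denominator = (1)^2 + (-0.597)^2 + (0.286)^2 = 1.438205.
  rho(2) = 0.286 / 1.438205 = 0.1989.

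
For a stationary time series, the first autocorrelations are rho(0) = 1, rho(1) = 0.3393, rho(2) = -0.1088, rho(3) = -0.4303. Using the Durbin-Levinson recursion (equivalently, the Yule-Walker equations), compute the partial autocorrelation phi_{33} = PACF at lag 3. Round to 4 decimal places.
\phi_{33} = -0.3600

The PACF at lag k is phi_{kk}, the last component of the solution
to the Yule-Walker system G_k phi = r_k where
  (G_k)_{ij} = rho(|i - j|), (r_k)_i = rho(i), i,j = 1..k.
Equivalently, Durbin-Levinson gives phi_{kk} iteratively:
  phi_{11} = rho(1)
  phi_{kk} = [rho(k) - sum_{j=1..k-1} phi_{k-1,j} rho(k-j)]
            / [1 - sum_{j=1..k-1} phi_{k-1,j} rho(j)],
  phi_{k,j} = phi_{k-1,j} - phi_{kk} phi_{k-1,k-j},  j = 1..k-1.
Step k = 1:
  phi_11 = rho(1) = 0.3393.
Step k = 2:
  phi_22 = [rho(2) - phi_11 rho(1)] / [1 - phi_11 rho(1)] = [-0.1088 - (0.3393)(0.3393)] / [1 - (0.3393)(0.3393)]
         = -0.22392449 / 0.88487551 = -0.253058.
  Update: phi_21 = phi_11 - phi_22 phi_11 = 0.3393 - (-0.253058)(0.3393) = 0.425162.
Step k = 3:
  phi_33 = [rho(3) - phi_21 rho(2) - phi_22 rho(1)] / [1 - phi_21 rho(1) - phi_22 rho(2)]
    numerator   = -0.4303 - (0.425162)(-0.1088) - (-0.253058)(0.3393) = -0.29817988
    denominator = 1 - (0.425162)(0.3393) - (-0.253058)(-0.1088) = 0.82820971
  phi_33 = -0.29817988 / 0.82820971 = -0.36.
Therefore phi_{33} = -0.3600.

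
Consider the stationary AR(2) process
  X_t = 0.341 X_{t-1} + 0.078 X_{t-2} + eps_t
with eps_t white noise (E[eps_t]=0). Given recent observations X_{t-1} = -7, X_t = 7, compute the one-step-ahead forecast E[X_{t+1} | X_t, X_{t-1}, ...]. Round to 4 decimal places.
E[X_{t+1} \mid \mathcal F_t] = 1.8410

For an AR(p) model X_t = c + sum_i phi_i X_{t-i} + eps_t, the
one-step-ahead conditional mean is
  E[X_{t+1} | X_t, ...] = c + sum_i phi_i X_{t+1-i}.
Substitute known values:
  E[X_{t+1} | ...] = (0.341) * (7) + (0.078) * (-7)
                   = 1.8410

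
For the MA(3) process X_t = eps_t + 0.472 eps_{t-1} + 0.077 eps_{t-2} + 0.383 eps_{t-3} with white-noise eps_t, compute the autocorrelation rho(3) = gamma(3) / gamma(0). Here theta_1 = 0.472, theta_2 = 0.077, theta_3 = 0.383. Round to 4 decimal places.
\rho(3) = 0.2785

For an MA(q) process with theta_0 = 1, the autocovariance is
  gamma(k) = sigma^2 * sum_{i=0..q-k} theta_i * theta_{i+k},
and rho(k) = gamma(k) / gamma(0). Sigma^2 cancels.
  numerator   = (1)*(0.383) = 0.383.
  denominator = (1)^2 + (0.472)^2 + (0.077)^2 + (0.383)^2 = 1.375402.
  rho(3) = 0.383 / 1.375402 = 0.2785.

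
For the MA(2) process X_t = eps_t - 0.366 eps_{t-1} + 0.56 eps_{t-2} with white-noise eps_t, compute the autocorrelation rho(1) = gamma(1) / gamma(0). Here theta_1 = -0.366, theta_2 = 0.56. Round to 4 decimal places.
\rho(1) = -0.3944

For an MA(q) process with theta_0 = 1, the autocovariance is
  gamma(k) = sigma^2 * sum_{i=0..q-k} theta_i * theta_{i+k},
and rho(k) = gamma(k) / gamma(0). Sigma^2 cancels.
  numerator   = (1)*(-0.366) + (-0.366)*(0.56) = -0.57096.
  denominator = (1)^2 + (-0.366)^2 + (0.56)^2 = 1.447556.
  rho(1) = -0.57096 / 1.447556 = -0.3944.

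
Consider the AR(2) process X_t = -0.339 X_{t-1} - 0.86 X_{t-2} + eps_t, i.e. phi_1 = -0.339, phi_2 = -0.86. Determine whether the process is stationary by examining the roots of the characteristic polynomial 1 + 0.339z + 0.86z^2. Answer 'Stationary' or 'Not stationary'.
\text{Stationary}

The AR(p) characteristic polynomial is P(z) = 1 + 0.339z + 0.86z^2.
Stationarity requires all roots to lie outside the unit circle, i.e. |z| > 1 for every root.
Set 1 + (0.339) z + (0.86) z^2 = 0, i.e. a z^2 + b z + c = 0 with a = 0.86, b = 0.339, c = 1.
Discriminant D = b^2 - 4ac = (0.339)^2 - 4*(0.86)*1 = 0.114921 - (3.44) = -3.325079.
D < 0, so the roots are the complex-conjugate pair z = (-b +/- i sqrt(-D)) / (2a) = -0.1971 +/- 1.0602i.
For a conjugate pair |z|^2 = z * conj(z) = (product of roots) = c/a = 1/(0.86) = 1.162791, so |z| = sqrt(1.162791) = 1.0783 for both roots.
Moduli of all roots: 1.0783, 1.0783.
All moduli strictly greater than 1? Yes.
Verdict: Stationary.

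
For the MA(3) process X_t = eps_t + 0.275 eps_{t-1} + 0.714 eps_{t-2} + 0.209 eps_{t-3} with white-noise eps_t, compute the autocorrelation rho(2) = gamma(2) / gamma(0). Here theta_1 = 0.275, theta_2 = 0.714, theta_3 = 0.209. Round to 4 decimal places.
\rho(2) = 0.4736

For an MA(q) process with theta_0 = 1, the autocovariance is
  gamma(k) = sigma^2 * sum_{i=0..q-k} theta_i * theta_{i+k},
and rho(k) = gamma(k) / gamma(0). Sigma^2 cancels.
  numerator   = (1)*(0.714) + (0.275)*(0.209) = 0.771475.
  denominator = (1)^2 + (0.275)^2 + (0.714)^2 + (0.209)^2 = 1.629102.
  rho(2) = 0.771475 / 1.629102 = 0.4736.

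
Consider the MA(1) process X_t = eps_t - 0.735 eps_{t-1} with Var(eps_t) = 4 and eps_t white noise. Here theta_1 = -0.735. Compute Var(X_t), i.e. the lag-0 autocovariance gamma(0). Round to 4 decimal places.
\gamma(0) = 6.1609

For an MA(q) process X_t = eps_t + sum_i theta_i eps_{t-i} with
Var(eps_t) = sigma^2, the variance is
  gamma(0) = sigma^2 * (1 + sum_i theta_i^2).
  sum_i theta_i^2 = (-0.735)^2 = 0.540225.
  gamma(0) = 4 * (1 + 0.540225) = 4 * 1.540225 = 6.1609.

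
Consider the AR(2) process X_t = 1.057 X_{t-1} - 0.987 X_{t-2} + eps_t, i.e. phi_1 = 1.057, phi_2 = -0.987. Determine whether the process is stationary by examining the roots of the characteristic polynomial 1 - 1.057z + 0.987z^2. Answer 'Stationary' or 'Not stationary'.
\text{Stationary}

The AR(p) characteristic polynomial is P(z) = 1 - 1.057z + 0.987z^2.
Stationarity requires all roots to lie outside the unit circle, i.e. |z| > 1 for every root.
Set 1 + (-1.057) z + (0.987) z^2 = 0, i.e. a z^2 + b z + c = 0 with a = 0.987, b = -1.057, c = 1.
Discriminant D = b^2 - 4ac = (-1.057)^2 - 4*(0.987)*1 = 1.117249 - (3.948) = -2.830751.
D < 0, so the roots are the complex-conjugate pair z = (-b +/- i sqrt(-D)) / (2a) = 0.5355 +/- 0.8523i.
For a conjugate pair |z|^2 = z * conj(z) = (product of roots) = c/a = 1/(0.987) = 1.013171, so |z| = sqrt(1.013171) = 1.0066 for both roots.
Moduli of all roots: 1.0066, 1.0066.
All moduli strictly greater than 1? Yes.
Verdict: Stationary.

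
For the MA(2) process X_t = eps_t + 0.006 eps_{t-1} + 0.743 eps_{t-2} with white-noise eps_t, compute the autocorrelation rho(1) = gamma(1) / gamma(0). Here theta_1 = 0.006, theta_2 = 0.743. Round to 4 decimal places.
\rho(1) = 0.0067

For an MA(q) process with theta_0 = 1, the autocovariance is
  gamma(k) = sigma^2 * sum_{i=0..q-k} theta_i * theta_{i+k},
and rho(k) = gamma(k) / gamma(0). Sigma^2 cancels.
  numerator   = (1)*(0.006) + (0.006)*(0.743) = 0.010458.
  denominator = (1)^2 + (0.006)^2 + (0.743)^2 = 1.552085.
  rho(1) = 0.010458 / 1.552085 = 0.0067.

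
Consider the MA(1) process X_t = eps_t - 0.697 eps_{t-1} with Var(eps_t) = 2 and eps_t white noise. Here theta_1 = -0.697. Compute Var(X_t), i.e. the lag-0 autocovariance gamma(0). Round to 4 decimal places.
\gamma(0) = 2.9716

For an MA(q) process X_t = eps_t + sum_i theta_i eps_{t-i} with
Var(eps_t) = sigma^2, the variance is
  gamma(0) = sigma^2 * (1 + sum_i theta_i^2).
  sum_i theta_i^2 = (-0.697)^2 = 0.485809.
  gamma(0) = 2 * (1 + 0.485809) = 2 * 1.485809 = 2.971618, which rounds to 2.9716.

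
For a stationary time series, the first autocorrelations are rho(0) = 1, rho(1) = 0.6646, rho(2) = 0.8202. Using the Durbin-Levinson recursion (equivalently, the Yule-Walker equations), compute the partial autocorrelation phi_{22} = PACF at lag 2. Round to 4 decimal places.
\phi_{22} = 0.6780

The PACF at lag k is phi_{kk}, the last component of the solution
to the Yule-Walker system G_k phi = r_k where
  (G_k)_{ij} = rho(|i - j|), (r_k)_i = rho(i), i,j = 1..k.
Equivalently, Durbin-Levinson gives phi_{kk} iteratively:
  phi_{11} = rho(1)
  phi_{kk} = [rho(k) - sum_{j=1..k-1} phi_{k-1,j} rho(k-j)]
            / [1 - sum_{j=1..k-1} phi_{k-1,j} rho(j)],
  phi_{k,j} = phi_{k-1,j} - phi_{kk} phi_{k-1,k-j},  j = 1..k-1.
Step k = 1:
  phi_11 = rho(1) = 0.6646.
Step k = 2:
  phi_22 = [rho(2) - phi_11 rho(1)] / [1 - phi_11 rho(1)] = [0.8202 - (0.6646)(0.6646)] / [1 - (0.6646)(0.6646)]
         = 0.37850684 / 0.55830684 = 0.678.
Therefore phi_{22} = 0.6780.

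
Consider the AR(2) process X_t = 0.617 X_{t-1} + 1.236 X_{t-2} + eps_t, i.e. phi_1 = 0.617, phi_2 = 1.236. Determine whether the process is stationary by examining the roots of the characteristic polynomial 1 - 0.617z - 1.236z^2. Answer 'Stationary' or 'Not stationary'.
\text{Not stationary}

The AR(p) characteristic polynomial is P(z) = 1 - 0.617z - 1.236z^2.
Stationarity requires all roots to lie outside the unit circle, i.e. |z| > 1 for every root.
Set 1 + (-0.617) z + (-1.236) z^2 = 0, i.e. a z^2 + b z + c = 0 with a = -1.236, b = -0.617, c = 1.
Discriminant D = b^2 - 4ac = (-0.617)^2 - 4*(-1.236)*1 = 0.380689 - (-4.944) = 5.324689.
D >= 0, so the roots are real: z = (-b +/- sqrt(D)) / (2a) = (0.617 +/- 2.307529) / (-2.472).
  z_1 = (0.617 + 2.307529) / (-2.472) = -1.1831,   |z_1| = 1.1831.
  z_2 = (0.617 - 2.307529) / (-2.472) = 0.6839,   |z_2| = 0.6839.
Moduli of all roots: 1.1831, 0.6839.
All moduli strictly greater than 1? No.
Verdict: Not stationary.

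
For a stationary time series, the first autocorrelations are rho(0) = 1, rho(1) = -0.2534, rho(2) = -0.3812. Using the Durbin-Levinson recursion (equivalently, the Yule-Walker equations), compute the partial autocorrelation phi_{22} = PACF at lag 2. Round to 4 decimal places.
\phi_{22} = -0.4760

The PACF at lag k is phi_{kk}, the last component of the solution
to the Yule-Walker system G_k phi = r_k where
  (G_k)_{ij} = rho(|i - j|), (r_k)_i = rho(i), i,j = 1..k.
Equivalently, Durbin-Levinson gives phi_{kk} iteratively:
  phi_{11} = rho(1)
  phi_{kk} = [rho(k) - sum_{j=1..k-1} phi_{k-1,j} rho(k-j)]
            / [1 - sum_{j=1..k-1} phi_{k-1,j} rho(j)],
  phi_{k,j} = phi_{k-1,j} - phi_{kk} phi_{k-1,k-j},  j = 1..k-1.
Step k = 1:
  phi_11 = rho(1) = -0.2534.
Step k = 2:
  phi_22 = [rho(2) - phi_11 rho(1)] / [1 - phi_11 rho(1)] = [-0.3812 - (-0.2534)(-0.2534)] / [1 - (-0.2534)(-0.2534)]
         = -0.44541156 / 0.93578844 = -0.476.
Therefore phi_{22} = -0.4760.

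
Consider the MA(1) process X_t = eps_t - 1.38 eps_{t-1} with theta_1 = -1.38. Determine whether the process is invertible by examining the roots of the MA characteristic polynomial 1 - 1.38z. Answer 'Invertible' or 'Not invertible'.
\text{Not invertible}

The MA(q) characteristic polynomial is P(z) = 1 - 1.38z.
Invertibility requires all roots to lie outside the unit circle, i.e. |z| > 1 for every root.
This is linear in z: 1 + (-1.38) z = 0  =>  z = -1/(-1.38) = 0.724638,  |z| = 0.724638.
Moduli of all roots: 0.7246.
All moduli strictly greater than 1? No.
Verdict: Not invertible.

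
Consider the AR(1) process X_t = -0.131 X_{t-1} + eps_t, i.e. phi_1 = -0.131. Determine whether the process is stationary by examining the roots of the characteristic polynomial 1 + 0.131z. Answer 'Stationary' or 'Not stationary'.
\text{Stationary}

The AR(p) characteristic polynomial is P(z) = 1 + 0.131z.
Stationarity requires all roots to lie outside the unit circle, i.e. |z| > 1 for every root.
This is linear in z: 1 + (0.131) z = 0  =>  z = -1/(0.131) = -7.633588,  |z| = 7.633588.
Moduli of all roots: 7.6336.
All moduli strictly greater than 1? Yes.
Verdict: Stationary.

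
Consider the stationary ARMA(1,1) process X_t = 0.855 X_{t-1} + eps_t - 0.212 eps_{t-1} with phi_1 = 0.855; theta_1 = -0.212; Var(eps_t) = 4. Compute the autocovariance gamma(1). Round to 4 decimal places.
\gamma(1) = 7.8290

Multiply the model equation by X_{t-k} and take expectations. With theta_0 = psi_0 = 1 and psi_j the MA(infinity) weights, this gives
  gamma(k) - sum_i phi_i gamma(k-i) = c_k,
  c_k = sigma^2 * sum_{j=k..q} theta_j psi_{j-k}   (c_k = 0 for k > q),
using gamma(-m) = gamma(m).
psi-weights needed (psi_j = theta_j + sum_i phi_i psi_{j-i}):
  psi_1 = theta_1 + phi_1 = -0.212 + (0.855) = 0.643
Right-hand sides:
  c_0 = sigma^2 (1 + theta_1 psi_1) = 4 * (1 + (-0.212)(0.643)) = 4 * 0.863684 = 3.454736
  c_1 = sigma^2 theta_1 = 4 * (-0.212) = -0.848
  c_2 = 0
Equations for k = 0 and k = 1 (AR order 1):
  gamma(0) = phi_1 gamma(1) + c_0
  gamma(1) = phi_1 gamma(0) + c_1
Substituting the second into the first: gamma(0) (1 - phi_1^2) = c_0 + phi_1 c_1, so
  gamma(0) = (c_0 + phi_1 c_1) / (1 - phi_1^2) = (3.454736 + (0.855)(-0.848)) / (1 - (0.855)^2) = 2.729696 / 0.268975 = 10.148512.
  gamma(1) = phi_1 gamma(0) + c_1 = (0.855)(10.148512) + (-0.848) = 7.828978.
Therefore gamma(1) = 7.8290 (to 4 decimal places).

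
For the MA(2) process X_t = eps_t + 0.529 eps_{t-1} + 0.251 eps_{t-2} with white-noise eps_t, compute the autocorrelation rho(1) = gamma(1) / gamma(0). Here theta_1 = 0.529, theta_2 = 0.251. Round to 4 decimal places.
\rho(1) = 0.4928

For an MA(q) process with theta_0 = 1, the autocovariance is
  gamma(k) = sigma^2 * sum_{i=0..q-k} theta_i * theta_{i+k},
and rho(k) = gamma(k) / gamma(0). Sigma^2 cancels.
  numerator   = (1)*(0.529) + (0.529)*(0.251) = 0.661779.
  denominator = (1)^2 + (0.529)^2 + (0.251)^2 = 1.342842.
  rho(1) = 0.661779 / 1.342842 = 0.4928.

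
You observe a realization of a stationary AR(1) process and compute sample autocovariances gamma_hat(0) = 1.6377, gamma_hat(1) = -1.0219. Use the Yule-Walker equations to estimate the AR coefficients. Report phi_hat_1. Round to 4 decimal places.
\hat\phi_{1} = -0.6240

The Yule-Walker equations for an AR(p) process read, in matrix form,
  Gamma_p phi = r_p,   with   (Gamma_p)_{ij} = gamma(|i - j|),
                       (r_p)_i = gamma(i),   i,j = 1..p.
Substitute the sample gammas (Toeplitz matrix and right-hand side of size 1):
  Gamma_p = [[1.6377]]
  r_p     = [-1.0219]
With p = 1 this is the single equation gamma(0) phi_1 = gamma(1):
  phi_hat_1 = gamma(1) / gamma(0) = -1.0219 / 1.6377 = -0.6240.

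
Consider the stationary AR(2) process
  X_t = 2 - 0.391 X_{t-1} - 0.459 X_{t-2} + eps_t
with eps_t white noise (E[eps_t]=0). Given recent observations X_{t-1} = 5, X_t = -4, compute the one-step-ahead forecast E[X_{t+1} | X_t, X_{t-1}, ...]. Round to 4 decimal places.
E[X_{t+1} \mid \mathcal F_t] = 1.2690

For an AR(p) model X_t = c + sum_i phi_i X_{t-i} + eps_t, the
one-step-ahead conditional mean is
  E[X_{t+1} | X_t, ...] = c + sum_i phi_i X_{t+1-i}.
Substitute known values:
  E[X_{t+1} | ...] = 2 + (-0.391) * (-4) + (-0.459) * (5)
                   = 1.2690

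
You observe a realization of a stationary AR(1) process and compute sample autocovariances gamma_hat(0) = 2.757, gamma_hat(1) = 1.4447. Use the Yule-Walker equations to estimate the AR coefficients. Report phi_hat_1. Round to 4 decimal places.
\hat\phi_{1} = 0.5240

The Yule-Walker equations for an AR(p) process read, in matrix form,
  Gamma_p phi = r_p,   with   (Gamma_p)_{ij} = gamma(|i - j|),
                       (r_p)_i = gamma(i),   i,j = 1..p.
Substitute the sample gammas (Toeplitz matrix and right-hand side of size 1):
  Gamma_p = [[2.757]]
  r_p     = [1.4447]
With p = 1 this is the single equation gamma(0) phi_1 = gamma(1):
  phi_hat_1 = gamma(1) / gamma(0) = 1.4447 / 2.757 = 0.5240.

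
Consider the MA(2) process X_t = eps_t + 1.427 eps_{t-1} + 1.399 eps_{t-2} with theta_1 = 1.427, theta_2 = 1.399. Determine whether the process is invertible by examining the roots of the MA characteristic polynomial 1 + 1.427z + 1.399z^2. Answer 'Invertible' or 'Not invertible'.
\text{Not invertible}

The MA(q) characteristic polynomial is P(z) = 1 + 1.427z + 1.399z^2.
Invertibility requires all roots to lie outside the unit circle, i.e. |z| > 1 for every root.
Set 1 + (1.427) z + (1.399) z^2 = 0, i.e. a z^2 + b z + c = 0 with a = 1.399, b = 1.427, c = 1.
Discriminant D = b^2 - 4ac = (1.427)^2 - 4*(1.399)*1 = 2.036329 - (5.596) = -3.559671.
D < 0, so the roots are the complex-conjugate pair z = (-b +/- i sqrt(-D)) / (2a) = -0.51 +/- 0.6743i.
For a conjugate pair |z|^2 = z * conj(z) = (product of roots) = c/a = 1/(1.399) = 0.714796, so |z| = sqrt(0.714796) = 0.8455 for both roots.
Moduli of all roots: 0.8455, 0.8455.
All moduli strictly greater than 1? No.
Verdict: Not invertible.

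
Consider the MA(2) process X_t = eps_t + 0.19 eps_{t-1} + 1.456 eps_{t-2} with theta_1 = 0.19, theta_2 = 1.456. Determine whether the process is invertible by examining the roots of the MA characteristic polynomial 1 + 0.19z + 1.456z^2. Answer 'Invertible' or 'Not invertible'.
\text{Not invertible}

The MA(q) characteristic polynomial is P(z) = 1 + 0.19z + 1.456z^2.
Invertibility requires all roots to lie outside the unit circle, i.e. |z| > 1 for every root.
Set 1 + (0.19) z + (1.456) z^2 = 0, i.e. a z^2 + b z + c = 0 with a = 1.456, b = 0.19, c = 1.
Discriminant D = b^2 - 4ac = (0.19)^2 - 4*(1.456)*1 = 0.0361 - (5.824) = -5.7879.
D < 0, so the roots are the complex-conjugate pair z = (-b +/- i sqrt(-D)) / (2a) = -0.0652 +/- 0.8262i.
For a conjugate pair |z|^2 = z * conj(z) = (product of roots) = c/a = 1/(1.456) = 0.686813, so |z| = sqrt(0.686813) = 0.8287 for both roots.
Moduli of all roots: 0.8287, 0.8287.
All moduli strictly greater than 1? No.
Verdict: Not invertible.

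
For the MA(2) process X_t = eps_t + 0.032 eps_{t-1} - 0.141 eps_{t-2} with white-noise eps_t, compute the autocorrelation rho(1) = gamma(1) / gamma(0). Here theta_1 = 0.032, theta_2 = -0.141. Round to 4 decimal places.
\rho(1) = 0.0269

For an MA(q) process with theta_0 = 1, the autocovariance is
  gamma(k) = sigma^2 * sum_{i=0..q-k} theta_i * theta_{i+k},
and rho(k) = gamma(k) / gamma(0). Sigma^2 cancels.
  numerator   = (1)*(0.032) + (0.032)*(-0.141) = 0.027488.
  denominator = (1)^2 + (0.032)^2 + (-0.141)^2 = 1.020905.
  rho(1) = 0.027488 / 1.020905 = 0.0269.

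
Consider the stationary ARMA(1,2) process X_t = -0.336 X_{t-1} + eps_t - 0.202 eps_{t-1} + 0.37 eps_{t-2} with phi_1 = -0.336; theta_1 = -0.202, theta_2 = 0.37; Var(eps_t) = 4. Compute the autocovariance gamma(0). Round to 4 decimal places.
\gamma(0) = 6.5256

Multiply the model equation by X_{t-k} and take expectations. With theta_0 = psi_0 = 1 and psi_j the MA(infinity) weights, this gives
  gamma(k) - sum_i phi_i gamma(k-i) = c_k,
  c_k = sigma^2 * sum_{j=k..q} theta_j psi_{j-k}   (c_k = 0 for k > q),
using gamma(-m) = gamma(m).
psi-weights needed (psi_j = theta_j + sum_i phi_i psi_{j-i}):
  psi_1 = theta_1 + phi_1 = -0.202 + (-0.336) = -0.538
  psi_2 = theta_2 + phi_1 psi_1 = 0.37 + (-0.336)(-0.538) = 0.550768
Right-hand sides:
  c_0 = sigma^2 (1 + theta_1 psi_1 + theta_2 psi_2) = 4 * (1 + (-0.202)(-0.538) + (0.37)(0.550768)) = 4 * 1.31246 = 5.249841
  c_1 = sigma^2 (theta_1 + theta_2 psi_1) = 4 * (-0.202 + (0.37)(-0.538)) = -1.60424
  c_2 = sigma^2 theta_2 = 4 * (0.37) = 1.48
Equations for k = 0 and k = 1 (AR order 1):
  gamma(0) = phi_1 gamma(1) + c_0
  gamma(1) = phi_1 gamma(0) + c_1
Substituting the second into the first: gamma(0) (1 - phi_1^2) = c_0 + phi_1 c_1, so
  gamma(0) = (c_0 + phi_1 c_1) / (1 - phi_1^2) = (5.249841 + (-0.336)(-1.60424)) / (1 - (-0.336)^2) = 5.788865 / 0.887104 = 6.525577.
Therefore gamma(0) = 6.5256 (to 4 decimal places).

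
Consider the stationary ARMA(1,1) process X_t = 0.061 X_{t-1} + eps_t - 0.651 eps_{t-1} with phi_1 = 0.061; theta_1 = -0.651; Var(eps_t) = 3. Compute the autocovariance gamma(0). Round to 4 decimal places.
\gamma(0) = 4.0482

Multiply the model equation by X_{t-k} and take expectations. With theta_0 = psi_0 = 1 and psi_j the MA(infinity) weights, this gives
  gamma(k) - sum_i phi_i gamma(k-i) = c_k,
  c_k = sigma^2 * sum_{j=k..q} theta_j psi_{j-k}   (c_k = 0 for k > q),
using gamma(-m) = gamma(m).
psi-weights needed (psi_j = theta_j + sum_i phi_i psi_{j-i}):
  psi_1 = theta_1 + phi_1 = -0.651 + (0.061) = -0.59
Right-hand sides:
  c_0 = sigma^2 (1 + theta_1 psi_1) = 3 * (1 + (-0.651)(-0.59)) = 3 * 1.38409 = 4.15227
  c_1 = sigma^2 theta_1 = 3 * (-0.651) = -1.953
  c_2 = 0
Equations for k = 0 and k = 1 (AR order 1):
  gamma(0) = phi_1 gamma(1) + c_0
  gamma(1) = phi_1 gamma(0) + c_1
Substituting the second into the first: gamma(0) (1 - phi_1^2) = c_0 + phi_1 c_1, so
  gamma(0) = (c_0 + phi_1 c_1) / (1 - phi_1^2) = (4.15227 + (0.061)(-1.953)) / (1 - (0.061)^2) = 4.033137 / 0.996279 = 4.0482.
Therefore gamma(0) = 4.0482 (to 4 decimal places).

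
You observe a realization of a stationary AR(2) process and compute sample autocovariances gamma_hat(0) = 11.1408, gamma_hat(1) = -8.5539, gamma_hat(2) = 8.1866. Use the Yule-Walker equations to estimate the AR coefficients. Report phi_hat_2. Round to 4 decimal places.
\hat\phi_{2} = 0.3540

The Yule-Walker equations for an AR(p) process read, in matrix form,
  Gamma_p phi = r_p,   with   (Gamma_p)_{ij} = gamma(|i - j|),
                       (r_p)_i = gamma(i),   i,j = 1..p.
Substitute the sample gammas (Toeplitz matrix and right-hand side of size 2):
  Gamma_p = [[11.1408, -8.5539], [-8.5539, 11.1408]]
  r_p     = [-8.5539, 8.1866]
Written out:
  11.1408 phi_1 - 8.5539 phi_2 = -8.5539
  -8.5539 phi_1 + 11.1408 phi_2 = 8.1866
Solve by Cramer's rule:
  det = gamma(0)^2 - gamma(1)^2 = (11.1408)^2 - (-8.5539)^2 = 124.11742464 - 73.16920521 = 50.94821943
  phi_hat_1 = [gamma(1) gamma(0) - gamma(1) gamma(2)] / det = [(-8.5539)(11.1408) - (-8.5539)(8.1866)] / 50.94821943 = -25.26993138 / 50.94821943 = -0.496
  phi_hat_2 = [gamma(0) gamma(2) - gamma(1)^2] / det = [(11.1408)(8.1866) - (-8.5539)^2] / 50.94821943 = 18.03606807 / 50.94821943 = 0.354
So phi_hat = [-0.4960, 0.3540].
Therefore phi_hat_2 = 0.3540.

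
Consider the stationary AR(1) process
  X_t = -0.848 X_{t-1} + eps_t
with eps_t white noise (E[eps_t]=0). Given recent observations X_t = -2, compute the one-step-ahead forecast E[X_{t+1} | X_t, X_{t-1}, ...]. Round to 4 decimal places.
E[X_{t+1} \mid \mathcal F_t] = 1.6960

For an AR(p) model X_t = c + sum_i phi_i X_{t-i} + eps_t, the
one-step-ahead conditional mean is
  E[X_{t+1} | X_t, ...] = c + sum_i phi_i X_{t+1-i}.
Substitute known values:
  E[X_{t+1} | ...] = (-0.848) * (-2)
                   = 1.6960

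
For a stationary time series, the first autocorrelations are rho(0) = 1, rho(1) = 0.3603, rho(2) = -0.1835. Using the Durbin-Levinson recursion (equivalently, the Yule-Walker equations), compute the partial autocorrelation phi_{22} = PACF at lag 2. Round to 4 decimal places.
\phi_{22} = -0.3601

The PACF at lag k is phi_{kk}, the last component of the solution
to the Yule-Walker system G_k phi = r_k where
  (G_k)_{ij} = rho(|i - j|), (r_k)_i = rho(i), i,j = 1..k.
Equivalently, Durbin-Levinson gives phi_{kk} iteratively:
  phi_{11} = rho(1)
  phi_{kk} = [rho(k) - sum_{j=1..k-1} phi_{k-1,j} rho(k-j)]
            / [1 - sum_{j=1..k-1} phi_{k-1,j} rho(j)],
  phi_{k,j} = phi_{k-1,j} - phi_{kk} phi_{k-1,k-j},  j = 1..k-1.
Step k = 1:
  phi_11 = rho(1) = 0.3603.
Step k = 2:
  phi_22 = [rho(2) - phi_11 rho(1)] / [1 - phi_11 rho(1)] = [-0.1835 - (0.3603)(0.3603)] / [1 - (0.3603)(0.3603)]
         = -0.31331609 / 0.87018391 = -0.3601.
Therefore phi_{22} = -0.3601.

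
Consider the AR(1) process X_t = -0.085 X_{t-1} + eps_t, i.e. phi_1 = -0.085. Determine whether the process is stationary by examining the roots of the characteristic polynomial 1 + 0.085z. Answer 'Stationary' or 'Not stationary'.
\text{Stationary}

The AR(p) characteristic polynomial is P(z) = 1 + 0.085z.
Stationarity requires all roots to lie outside the unit circle, i.e. |z| > 1 for every root.
This is linear in z: 1 + (0.085) z = 0  =>  z = -1/(0.085) = -11.764706,  |z| = 11.764706.
Moduli of all roots: 11.7647.
All moduli strictly greater than 1? Yes.
Verdict: Stationary.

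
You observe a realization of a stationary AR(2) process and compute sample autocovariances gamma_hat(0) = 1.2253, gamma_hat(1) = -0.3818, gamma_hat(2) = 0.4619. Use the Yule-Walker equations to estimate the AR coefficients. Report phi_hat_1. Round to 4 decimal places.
\hat\phi_{1} = -0.2150

The Yule-Walker equations for an AR(p) process read, in matrix form,
  Gamma_p phi = r_p,   with   (Gamma_p)_{ij} = gamma(|i - j|),
                       (r_p)_i = gamma(i),   i,j = 1..p.
Substitute the sample gammas (Toeplitz matrix and right-hand side of size 2):
  Gamma_p = [[1.2253, -0.3818], [-0.3818, 1.2253]]
  r_p     = [-0.3818, 0.4619]
Written out:
  1.2253 phi_1 - 0.3818 phi_2 = -0.3818
  -0.3818 phi_1 + 1.2253 phi_2 = 0.4619
Solve by Cramer's rule:
  det = gamma(0)^2 - gamma(1)^2 = (1.2253)^2 - (-0.3818)^2 = 1.50136009 - 0.14577124 = 1.35558885
  phi_hat_1 = [gamma(1) gamma(0) - gamma(1) gamma(2)] / det = [(-0.3818)(1.2253) - (-0.3818)(0.4619)] / 1.35558885 = -0.29146612 / 1.35558885 = -0.215
  phi_hat_2 = [gamma(0) gamma(2) - gamma(1)^2] / det = [(1.2253)(0.4619) - (-0.3818)^2] / 1.35558885 = 0.42019483 / 1.35558885 = 0.31
So phi_hat = [-0.2150, 0.3100].
Therefore phi_hat_1 = -0.2150.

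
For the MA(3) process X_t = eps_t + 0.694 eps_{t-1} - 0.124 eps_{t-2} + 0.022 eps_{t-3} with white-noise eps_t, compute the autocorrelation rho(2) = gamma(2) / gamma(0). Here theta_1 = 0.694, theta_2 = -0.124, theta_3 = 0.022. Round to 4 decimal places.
\rho(2) = -0.0726

For an MA(q) process with theta_0 = 1, the autocovariance is
  gamma(k) = sigma^2 * sum_{i=0..q-k} theta_i * theta_{i+k},
and rho(k) = gamma(k) / gamma(0). Sigma^2 cancels.
  numerator   = (1)*(-0.124) + (0.694)*(0.022) = -0.108732.
  denominator = (1)^2 + (0.694)^2 + (-0.124)^2 + (0.022)^2 = 1.497496.
  rho(2) = -0.108732 / 1.497496 = -0.0726.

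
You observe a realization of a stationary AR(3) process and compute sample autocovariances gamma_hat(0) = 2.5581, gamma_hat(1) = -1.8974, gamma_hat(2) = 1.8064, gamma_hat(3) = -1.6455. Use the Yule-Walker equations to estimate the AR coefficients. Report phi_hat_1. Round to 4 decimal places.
\hat\phi_{1} = -0.4460

The Yule-Walker equations for an AR(p) process read, in matrix form,
  Gamma_p phi = r_p,   with   (Gamma_p)_{ij} = gamma(|i - j|),
                       (r_p)_i = gamma(i),   i,j = 1..p.
Substitute the sample gammas (Toeplitz matrix and right-hand side of size 3):
  Gamma_p = [[2.5581, -1.8974, 1.8064], [-1.8974, 2.5581, -1.8974], [1.8064, -1.8974, 2.5581]]
  r_p     = [-1.8974, 1.8064, -1.6455]
Written out (R1..R3):
  (R1) 2.5581 phi_1 - 1.8974 phi_2 + 1.8064 phi_3 = -1.8974
  (R2) -1.8974 phi_1 + 2.5581 phi_2 - 1.8974 phi_3 = 1.8064
  (R3) 1.8064 phi_1 - 1.8974 phi_2 + 2.5581 phi_3 = -1.6455
Gaussian elimination:
  R2 <- R2 - (-1.8974/2.5581) R1 = R2 - (-0.741722) R1:  1.150756 phi_2 - 0.557553 phi_3 = 0.399056
  R3 <- R3 - (1.8064/2.5581) R1 = R3 - (0.706149) R1:  -0.557553 phi_2 + 1.282512 phi_3 = -0.305653
  R3 <- R3 - (-0.557553/1.150756) R2 = R3 - (-0.48451) R2:  1.012372 phi_3 = -0.112306
Back-substitution:
  phi_hat_3 = -0.112306 / 1.012372 = -0.110934
  phi_hat_2 = (0.399056 - (-0.557553)(-0.110934)) / 1.150756 = 0.293029
  phi_hat_1 = (-1.8974 - (-1.8974)(0.293029) - (1.8064)(-0.110934)) / 2.5581 = -0.446041
So phi_hat = [-0.4460, 0.2930, -0.1109].
Therefore phi_hat_1 = -0.4460.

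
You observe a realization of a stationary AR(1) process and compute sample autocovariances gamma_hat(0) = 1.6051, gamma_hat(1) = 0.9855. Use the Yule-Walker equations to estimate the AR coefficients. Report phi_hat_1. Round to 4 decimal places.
\hat\phi_{1} = 0.6140

The Yule-Walker equations for an AR(p) process read, in matrix form,
  Gamma_p phi = r_p,   with   (Gamma_p)_{ij} = gamma(|i - j|),
                       (r_p)_i = gamma(i),   i,j = 1..p.
Substitute the sample gammas (Toeplitz matrix and right-hand side of size 1):
  Gamma_p = [[1.6051]]
  r_p     = [0.9855]
With p = 1 this is the single equation gamma(0) phi_1 = gamma(1):
  phi_hat_1 = gamma(1) / gamma(0) = 0.9855 / 1.6051 = 0.6140.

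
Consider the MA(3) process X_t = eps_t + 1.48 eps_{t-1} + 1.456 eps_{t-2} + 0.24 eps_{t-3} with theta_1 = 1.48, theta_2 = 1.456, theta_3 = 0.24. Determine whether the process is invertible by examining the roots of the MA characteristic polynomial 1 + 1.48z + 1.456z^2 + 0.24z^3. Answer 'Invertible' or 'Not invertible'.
\text{Not invertible}

The MA(q) characteristic polynomial is P(z) = 1 + 1.48z + 1.456z^2 + 0.24z^3.
Invertibility requires all roots to lie outside the unit circle, i.e. |z| > 1 for every root.
Degree 3: look for a simple real root z0 first, then factor out (1 - z/z0) and solve the remaining quadratic.
Testing z0 = -5: P(-5) = 1 + (1.48)(-5) + (1.456)(-5)^2 + (0.24)(-5)^3
  = 1 + (-7.4) + (36.4) + (-30) = 0.  So z_0 = -5 is a root, |z_0| = 5.
Divide out the factor (1 + 0.2 z) = (1 - z/z0) (since 1/z0 = -0.2):
  P(z) = (1 + 0.2 z)(1 + (1.28) z + (1.2) z^2)
  [check: z-coef 1.28 - (-0.2) = 1.48; z^2-coef 1.2 - (-0.2)(1.28) = 1.456; z^3-coef -(-0.2)(1.2) = 0.24.]
Remaining roots from the quadratic factor 1 + (1.28) z + (1.2) z^2:
  Set 1 + (1.28) z + (1.2) z^2 = 0, i.e. a z^2 + b z + c = 0 with a = 1.2, b = 1.28, c = 1.
  Discriminant D = b^2 - 4ac = (1.28)^2 - 4*(1.2)*1 = 1.6384 - (4.8) = -3.1616.
  D < 0, so the roots are the complex-conjugate pair z = (-b +/- i sqrt(-D)) / (2a) = -0.5333 +/- 0.7409i.
  For a conjugate pair |z|^2 = z * conj(z) = (product of roots) = c/a = 1/(1.2) = 0.833333, so |z| = sqrt(0.833333) = 0.9129 for both roots.
Moduli of all roots: 5.0000, 0.9129, 0.9129.
All moduli strictly greater than 1? No.
Verdict: Not invertible.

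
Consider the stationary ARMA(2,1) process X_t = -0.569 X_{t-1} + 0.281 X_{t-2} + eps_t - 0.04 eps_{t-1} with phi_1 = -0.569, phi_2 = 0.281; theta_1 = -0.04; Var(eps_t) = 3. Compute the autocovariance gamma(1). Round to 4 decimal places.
\gamma(1) = -7.5119

Multiply the model equation by X_{t-k} and take expectations. With theta_0 = psi_0 = 1 and psi_j the MA(infinity) weights, this gives
  gamma(k) - sum_i phi_i gamma(k-i) = c_k,
  c_k = sigma^2 * sum_{j=k..q} theta_j psi_{j-k}   (c_k = 0 for k > q),
using gamma(-m) = gamma(m).
psi-weights needed (psi_j = theta_j + sum_i phi_i psi_{j-i}):
  psi_1 = theta_1 + phi_1 = -0.04 + (-0.569) = -0.609
Right-hand sides:
  c_0 = sigma^2 (1 + theta_1 psi_1) = 3 * (1 + (-0.04)(-0.609)) = 3 * 1.02436 = 3.07308
  c_1 = sigma^2 theta_1 = 3 * (-0.04) = -0.12
  c_2 = 0
Equations for k = 0, 1, 2 (AR order 2, c_2 = 0):
  (E0) gamma(0) = phi_1 gamma(1) + phi_2 gamma(2) + c_0
  (E1) gamma(1) = phi_1 gamma(0) + phi_2 gamma(1) + c_1
  (E2) gamma(2) = phi_1 gamma(1) + phi_2 gamma(0)
From (E1): gamma(1) = A gamma(0) + B with
  A = phi_1 / (1 - phi_2) = -0.569 / 0.719 = -0.791377,   B = c_1 / (1 - phi_2) = -0.12 / 0.719 = -0.166898.
Insert (E2) into (E0): gamma(0) (1 - phi_2^2) = phi_1 (1 + phi_2) gamma(1) + c_0.
  phi_1 (1 + phi_2) = (-0.569)(1.281) = -0.728889,   1 - phi_2^2 = 0.921039.
Replace gamma(1) by A gamma(0) + B and collect gamma(0):
  gamma(0) [0.921039 - (-0.728889)(-0.791377)] = (-0.728889)(-0.166898) + 3.07308
  gamma(0) * 0.344213 = 3.19473
  gamma(0) = 3.19473 / 0.344213 = 9.281258.
  gamma(1) = A gamma(0) + B = (-0.791377)(9.281258) + (-0.166898) = -7.511872.
Therefore gamma(1) = -7.5119 (to 4 decimal places).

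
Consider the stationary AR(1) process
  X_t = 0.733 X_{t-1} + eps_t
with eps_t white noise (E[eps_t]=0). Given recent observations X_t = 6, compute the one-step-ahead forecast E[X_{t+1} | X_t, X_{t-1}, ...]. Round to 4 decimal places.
E[X_{t+1} \mid \mathcal F_t] = 4.3980

For an AR(p) model X_t = c + sum_i phi_i X_{t-i} + eps_t, the
one-step-ahead conditional mean is
  E[X_{t+1} | X_t, ...] = c + sum_i phi_i X_{t+1-i}.
Substitute known values:
  E[X_{t+1} | ...] = (0.733) * (6)
                   = 4.3980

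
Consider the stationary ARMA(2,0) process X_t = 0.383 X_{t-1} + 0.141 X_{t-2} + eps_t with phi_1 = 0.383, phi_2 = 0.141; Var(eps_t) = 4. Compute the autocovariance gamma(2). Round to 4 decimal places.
\gamma(2) = 1.5881

Multiply the model equation by X_{t-k} and take expectations. With theta_0 = psi_0 = 1 and psi_j the MA(infinity) weights, this gives
  gamma(k) - sum_i phi_i gamma(k-i) = c_k,
  c_k = sigma^2 * sum_{j=k..q} theta_j psi_{j-k}   (c_k = 0 for k > q),
using gamma(-m) = gamma(m).
Pure AR (q = 0): c_0 = sigma^2 = 4, c_k = 0 for k >= 1.
Equations for k = 0, 1, 2 (AR order 2, c_2 = 0):
  (E0) gamma(0) = phi_1 gamma(1) + phi_2 gamma(2) + c_0
  (E1) gamma(1) = phi_1 gamma(0) + phi_2 gamma(1) + c_1
  (E2) gamma(2) = phi_1 gamma(1) + phi_2 gamma(0)
From (E1): gamma(1) = A gamma(0) + B with
  A = phi_1 / (1 - phi_2) = 0.383 / 0.859 = 0.445867,   B = c_1 / (1 - phi_2) = 0 / 0.859 = 0.
Insert (E2) into (E0): gamma(0) (1 - phi_2^2) = phi_1 (1 + phi_2) gamma(1) + c_0.
  phi_1 (1 + phi_2) = (0.383)(1.141) = 0.437003,   1 - phi_2^2 = 0.980119.
Replace gamma(1) by A gamma(0) + B and collect gamma(0):
  gamma(0) [0.980119 - (0.437003)(0.445867)] = c_0 = 4
  gamma(0) * 0.785274 = 4
  gamma(0) = 4 / 0.785274 = 5.093766.
  gamma(1) = A gamma(0) = (0.445867)(5.093766) = 2.271143.
  gamma(2) = phi_1 gamma(1) + phi_2 gamma(0) = (0.383)(2.271143) + (0.141)(5.093766) = 1.588069.
Therefore gamma(2) = 1.5881 (to 4 decimal places).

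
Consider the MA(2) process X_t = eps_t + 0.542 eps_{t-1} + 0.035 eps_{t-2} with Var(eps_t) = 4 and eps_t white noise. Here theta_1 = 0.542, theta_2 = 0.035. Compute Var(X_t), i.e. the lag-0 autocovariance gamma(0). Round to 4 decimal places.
\gamma(0) = 5.1800

For an MA(q) process X_t = eps_t + sum_i theta_i eps_{t-i} with
Var(eps_t) = sigma^2, the variance is
  gamma(0) = sigma^2 * (1 + sum_i theta_i^2).
  sum_i theta_i^2 = (0.542)^2 + (0.035)^2 = 0.293764 + 0.001225 = 0.294989.
  gamma(0) = 4 * (1 + 0.294989) = 4 * 1.294989 = 5.179956, which rounds to 5.1800.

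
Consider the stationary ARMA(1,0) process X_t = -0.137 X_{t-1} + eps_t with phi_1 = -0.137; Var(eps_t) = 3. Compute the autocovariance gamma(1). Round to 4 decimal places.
\gamma(1) = -0.4189

Multiply the model equation by X_{t-k} and take expectations. With theta_0 = psi_0 = 1 and psi_j the MA(infinity) weights, this gives
  gamma(k) - sum_i phi_i gamma(k-i) = c_k,
  c_k = sigma^2 * sum_{j=k..q} theta_j psi_{j-k}   (c_k = 0 for k > q),
using gamma(-m) = gamma(m).
Pure AR (q = 0): c_0 = sigma^2 = 3, c_k = 0 for k >= 1.
Equations for k = 0 and k = 1 (AR order 1):
  gamma(0) = phi_1 gamma(1) + c_0
  gamma(1) = phi_1 gamma(0) + c_1
Substituting the second into the first: gamma(0) (1 - phi_1^2) = c_0 + phi_1 c_1, so
  gamma(0) = c_0 / (1 - phi_1^2) = 3 / (1 - (-0.137)^2) = 3 / 0.981231 = 3.057384.
  gamma(1) = phi_1 gamma(0) = (-0.137)(3.057384) = -0.418862.
Therefore gamma(1) = -0.4189 (to 4 decimal places).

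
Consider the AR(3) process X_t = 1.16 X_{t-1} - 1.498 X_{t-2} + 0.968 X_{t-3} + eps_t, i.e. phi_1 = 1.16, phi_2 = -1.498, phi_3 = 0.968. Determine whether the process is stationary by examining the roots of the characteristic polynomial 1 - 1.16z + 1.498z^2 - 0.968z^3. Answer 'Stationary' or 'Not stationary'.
\text{Not stationary}

The AR(p) characteristic polynomial is P(z) = 1 - 1.16z + 1.498z^2 - 0.968z^3.
Stationarity requires all roots to lie outside the unit circle, i.e. |z| > 1 for every root.
Degree 3: look for a simple real root z0 first, then factor out (1 - z/z0) and solve the remaining quadratic.
Testing z0 = 1.25: P(1.25) = 1 + (-1.16)(1.25) + (1.498)(1.25)^2 + (-0.968)(1.25)^3
  = 1 + (-1.45) + (2.340625) + (-1.890625) = 0.  So z_0 = 1.25 is a root, |z_0| = 1.25.
Divide out the factor (1 - 0.8 z) = (1 - z/z0) (since 1/z0 = 0.8):
  P(z) = (1 - 0.8 z)(1 + (-0.36) z + (1.21) z^2)
  [check: z-coef -0.36 - (0.8) = -1.16; z^2-coef 1.21 - (0.8)(-0.36) = 1.498; z^3-coef -(0.8)(1.21) = -0.968.]
Remaining roots from the quadratic factor 1 + (-0.36) z + (1.21) z^2:
  Set 1 + (-0.36) z + (1.21) z^2 = 0, i.e. a z^2 + b z + c = 0 with a = 1.21, b = -0.36, c = 1.
  Discriminant D = b^2 - 4ac = (-0.36)^2 - 4*(1.21)*1 = 0.1296 - (4.84) = -4.7104.
  D < 0, so the roots are the complex-conjugate pair z = (-b +/- i sqrt(-D)) / (2a) = 0.1488 +/- 0.8968i.
  For a conjugate pair |z|^2 = z * conj(z) = (product of roots) = c/a = 1/(1.21) = 0.826446, so |z| = sqrt(0.826446) = 0.9091 for both roots.
Moduli of all roots: 1.2500, 0.9091, 0.9091.
All moduli strictly greater than 1? No.
Verdict: Not stationary.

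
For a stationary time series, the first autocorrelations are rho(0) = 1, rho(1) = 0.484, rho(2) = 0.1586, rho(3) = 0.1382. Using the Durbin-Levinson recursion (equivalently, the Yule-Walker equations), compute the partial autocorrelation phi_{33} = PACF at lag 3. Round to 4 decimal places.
\phi_{33} = 0.1341

The PACF at lag k is phi_{kk}, the last component of the solution
to the Yule-Walker system G_k phi = r_k where
  (G_k)_{ij} = rho(|i - j|), (r_k)_i = rho(i), i,j = 1..k.
Equivalently, Durbin-Levinson gives phi_{kk} iteratively:
  phi_{11} = rho(1)
  phi_{kk} = [rho(k) - sum_{j=1..k-1} phi_{k-1,j} rho(k-j)]
            / [1 - sum_{j=1..k-1} phi_{k-1,j} rho(j)],
  phi_{k,j} = phi_{k-1,j} - phi_{kk} phi_{k-1,k-j},  j = 1..k-1.
Step k = 1:
  phi_11 = rho(1) = 0.484.
Step k = 2:
  phi_22 = [rho(2) - phi_11 rho(1)] / [1 - phi_11 rho(1)] = [0.1586 - (0.484)(0.484)] / [1 - (0.484)(0.484)]
         = -0.075656 / 0.765744 = -0.098801.
  Update: phi_21 = phi_11 - phi_22 phi_11 = 0.484 - (-0.098801)(0.484) = 0.53182.
Step k = 3:
  phi_33 = [rho(3) - phi_21 rho(2) - phi_22 rho(1)] / [1 - phi_21 rho(1) - phi_22 rho(2)]
    numerator   = 0.1382 - (0.53182)(0.1586) - (-0.098801)(0.484) = 0.10167294
    denominator = 1 - (0.53182)(0.484) - (-0.098801)(0.1586) = 0.75826914
  phi_33 = 0.10167294 / 0.75826914 = 0.1341.
Therefore phi_{33} = 0.1341.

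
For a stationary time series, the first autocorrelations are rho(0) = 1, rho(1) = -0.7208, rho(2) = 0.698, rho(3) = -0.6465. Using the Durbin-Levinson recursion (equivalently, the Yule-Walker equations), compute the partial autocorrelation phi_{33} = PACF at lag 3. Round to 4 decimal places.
\phi_{33} = -0.1510

The PACF at lag k is phi_{kk}, the last component of the solution
to the Yule-Walker system G_k phi = r_k where
  (G_k)_{ij} = rho(|i - j|), (r_k)_i = rho(i), i,j = 1..k.
Equivalently, Durbin-Levinson gives phi_{kk} iteratively:
  phi_{11} = rho(1)
  phi_{kk} = [rho(k) - sum_{j=1..k-1} phi_{k-1,j} rho(k-j)]
            / [1 - sum_{j=1..k-1} phi_{k-1,j} rho(j)],
  phi_{k,j} = phi_{k-1,j} - phi_{kk} phi_{k-1,k-j},  j = 1..k-1.
Step k = 1:
  phi_11 = rho(1) = -0.7208.
Step k = 2:
  phi_22 = [rho(2) - phi_11 rho(1)] / [1 - phi_11 rho(1)] = [0.698 - (-0.7208)(-0.7208)] / [1 - (-0.7208)(-0.7208)]
         = 0.17844736 / 0.48044736 = 0.371419.
  Update: phi_21 = phi_11 - phi_22 phi_11 = -0.7208 - (0.371419)(-0.7208) = -0.453081.
Step k = 3:
  phi_33 = [rho(3) - phi_21 rho(2) - phi_22 rho(1)] / [1 - phi_21 rho(1) - phi_22 rho(2)]
    numerator   = -0.6465 - (-0.453081)(0.698) - (0.371419)(-0.7208) = -0.06253048
    denominator = 1 - (-0.453081)(-0.7208) - (0.371419)(0.698) = 0.41416859
  phi_33 = -0.06253048 / 0.41416859 = -0.151.
Therefore phi_{33} = -0.1510.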